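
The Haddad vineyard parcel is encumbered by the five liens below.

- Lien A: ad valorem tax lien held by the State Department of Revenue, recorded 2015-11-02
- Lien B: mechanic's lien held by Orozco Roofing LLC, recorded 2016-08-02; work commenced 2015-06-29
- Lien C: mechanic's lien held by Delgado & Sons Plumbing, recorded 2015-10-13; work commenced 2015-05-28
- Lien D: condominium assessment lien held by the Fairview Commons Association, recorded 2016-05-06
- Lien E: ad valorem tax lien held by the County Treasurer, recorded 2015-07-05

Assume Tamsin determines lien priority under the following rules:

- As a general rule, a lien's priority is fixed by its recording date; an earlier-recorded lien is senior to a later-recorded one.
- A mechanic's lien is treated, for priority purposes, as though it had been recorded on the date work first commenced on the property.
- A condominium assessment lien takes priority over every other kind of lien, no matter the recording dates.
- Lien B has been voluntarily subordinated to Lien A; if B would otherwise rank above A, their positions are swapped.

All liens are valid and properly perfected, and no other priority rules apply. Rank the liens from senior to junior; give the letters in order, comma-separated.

D, C, A, E, B

Effective dates: B is treated as recorded 2015-06-29, the work-commencement date; C relates back to 2015-05-28 (work commenced).
D is a condominium assessment lien and takes priority over every other lien.
Ordering the rest by effective date: C (2015-05-28), B (2015-06-29), E (2015-07-05), A (2015-11-02).
B is senior to A before the subordination, so the two trade places.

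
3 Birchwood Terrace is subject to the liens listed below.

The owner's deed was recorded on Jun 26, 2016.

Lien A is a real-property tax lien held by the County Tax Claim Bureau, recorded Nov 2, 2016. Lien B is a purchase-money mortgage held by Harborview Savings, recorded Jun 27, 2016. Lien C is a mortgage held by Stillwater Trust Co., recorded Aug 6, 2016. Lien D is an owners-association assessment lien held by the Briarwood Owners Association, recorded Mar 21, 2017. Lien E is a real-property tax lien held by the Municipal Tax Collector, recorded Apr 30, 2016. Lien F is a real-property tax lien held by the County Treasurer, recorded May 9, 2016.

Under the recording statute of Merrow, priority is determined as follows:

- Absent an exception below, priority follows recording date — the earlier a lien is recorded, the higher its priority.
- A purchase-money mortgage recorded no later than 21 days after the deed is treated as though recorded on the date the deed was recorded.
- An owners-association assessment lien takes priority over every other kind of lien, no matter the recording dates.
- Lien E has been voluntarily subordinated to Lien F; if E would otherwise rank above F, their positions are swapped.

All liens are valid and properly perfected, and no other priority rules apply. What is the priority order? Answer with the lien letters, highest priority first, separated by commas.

D, F, E, B, C, A

Effective dates after the stated exceptions: B was recorded within the 21-day window, so its effective date is the deed date Jun 26, 2016.
D is an owners-association assessment lien and takes priority over every other lien.
Among the remaining liens, by effective date: E (Apr 30, 2016), F (May 9, 2016), B (Jun 26, 2016), C (Aug 6, 2016), A (Nov 2, 2016).
E would otherwise be senior to F, so under the subordination agreement E and F exchange positions.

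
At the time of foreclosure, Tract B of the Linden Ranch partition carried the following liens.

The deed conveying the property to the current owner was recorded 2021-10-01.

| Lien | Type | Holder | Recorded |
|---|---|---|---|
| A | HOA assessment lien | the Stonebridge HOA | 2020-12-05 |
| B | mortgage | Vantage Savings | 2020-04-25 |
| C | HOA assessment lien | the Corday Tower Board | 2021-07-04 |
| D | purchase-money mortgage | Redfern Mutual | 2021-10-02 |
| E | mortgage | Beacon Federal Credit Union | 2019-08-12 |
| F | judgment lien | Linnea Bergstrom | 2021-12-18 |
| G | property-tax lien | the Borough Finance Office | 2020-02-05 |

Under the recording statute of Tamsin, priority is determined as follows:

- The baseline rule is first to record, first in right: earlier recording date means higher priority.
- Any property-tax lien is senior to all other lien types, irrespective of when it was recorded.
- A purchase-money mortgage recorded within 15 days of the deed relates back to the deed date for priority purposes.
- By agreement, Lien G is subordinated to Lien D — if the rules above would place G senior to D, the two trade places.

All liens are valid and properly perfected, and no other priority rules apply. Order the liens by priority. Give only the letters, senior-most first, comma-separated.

Effective dates after the stated exceptions: D was recorded within the 15-day window, so its effective date is the deed date 2021-10-01.
As a property-tax lien, G is senior to every other lien.
The other liens, earliest effective date first: E (2019-08-12), B (2020-04-25), A (2020-12-05), C (2021-07-04), D (2021-10-01), F (2021-12-18).
G is senior to D before the subordination, so the two trade places.

D, E, B, A, C, G, F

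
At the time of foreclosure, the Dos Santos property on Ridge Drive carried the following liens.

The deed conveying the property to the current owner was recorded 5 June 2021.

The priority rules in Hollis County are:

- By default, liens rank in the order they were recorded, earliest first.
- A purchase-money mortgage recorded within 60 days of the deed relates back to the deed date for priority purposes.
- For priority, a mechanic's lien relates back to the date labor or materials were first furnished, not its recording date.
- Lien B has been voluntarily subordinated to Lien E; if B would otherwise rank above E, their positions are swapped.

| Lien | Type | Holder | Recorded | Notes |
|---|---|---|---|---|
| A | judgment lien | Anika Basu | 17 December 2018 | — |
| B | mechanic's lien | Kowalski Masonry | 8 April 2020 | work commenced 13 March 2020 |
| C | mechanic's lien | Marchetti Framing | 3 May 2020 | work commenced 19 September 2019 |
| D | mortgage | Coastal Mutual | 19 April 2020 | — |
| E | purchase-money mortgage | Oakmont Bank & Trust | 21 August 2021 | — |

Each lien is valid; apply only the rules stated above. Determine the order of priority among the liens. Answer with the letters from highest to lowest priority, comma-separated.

A, C, E, D, B

Effective dates: B relates back to 13 March 2020 (work commenced); C is treated as recorded 19 September 2019, the work-commencement date; E was recorded 77 days after the deed — beyond 60 days — so no relation-back applies.
By effective date: A (17 December 2018), C (19 September 2019), B (13 March 2020), D (19 April 2020), E (21 August 2021).
B would otherwise be senior to E, so under the subordination agreement B and E exchange positions.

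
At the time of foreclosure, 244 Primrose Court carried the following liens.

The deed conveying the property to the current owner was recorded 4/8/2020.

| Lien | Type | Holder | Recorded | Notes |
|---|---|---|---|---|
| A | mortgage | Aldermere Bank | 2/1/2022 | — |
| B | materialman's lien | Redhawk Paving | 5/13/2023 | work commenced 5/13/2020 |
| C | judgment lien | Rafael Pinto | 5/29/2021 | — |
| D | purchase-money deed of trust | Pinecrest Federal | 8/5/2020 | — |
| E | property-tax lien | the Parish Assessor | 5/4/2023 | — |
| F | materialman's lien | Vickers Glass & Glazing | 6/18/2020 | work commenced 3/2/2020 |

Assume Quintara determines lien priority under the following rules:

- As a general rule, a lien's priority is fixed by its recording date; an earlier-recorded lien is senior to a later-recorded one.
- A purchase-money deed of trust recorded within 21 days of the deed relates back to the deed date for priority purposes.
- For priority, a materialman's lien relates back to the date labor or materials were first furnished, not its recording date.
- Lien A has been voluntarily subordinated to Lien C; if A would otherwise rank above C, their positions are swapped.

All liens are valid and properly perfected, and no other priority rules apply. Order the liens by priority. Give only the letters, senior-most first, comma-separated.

F, B, D, C, A, E

Effective dates after the stated exceptions: B relates back to 5/13/2020 (work commenced); D was recorded 119 days after the deed, outside the 21-day window, so it keeps its recording date; F relates back to 3/2/2020 (work commenced).
By effective date, earliest first: F (3/2/2020), B (5/13/2020), D (8/5/2020), C (5/29/2021), A (2/1/2022), E (5/4/2023).
Since A is not senior to C, the subordination leaves the order unchanged.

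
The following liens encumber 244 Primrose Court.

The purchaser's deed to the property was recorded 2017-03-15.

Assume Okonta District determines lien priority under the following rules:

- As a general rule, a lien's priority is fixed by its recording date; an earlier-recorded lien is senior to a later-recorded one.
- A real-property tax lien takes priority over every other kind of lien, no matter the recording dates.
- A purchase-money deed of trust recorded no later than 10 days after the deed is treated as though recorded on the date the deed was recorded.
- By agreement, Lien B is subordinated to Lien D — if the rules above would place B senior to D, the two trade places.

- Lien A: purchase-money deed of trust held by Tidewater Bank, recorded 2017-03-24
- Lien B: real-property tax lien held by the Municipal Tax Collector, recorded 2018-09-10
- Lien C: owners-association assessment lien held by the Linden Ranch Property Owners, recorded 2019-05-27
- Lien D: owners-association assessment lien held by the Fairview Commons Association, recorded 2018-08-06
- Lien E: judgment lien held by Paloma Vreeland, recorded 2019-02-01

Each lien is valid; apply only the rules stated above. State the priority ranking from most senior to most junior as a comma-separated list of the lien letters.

Effective dates: A relates back to the deed date 2017-03-15.
B is a real-property tax lien, so it outranks all other liens regardless of date.
Among the remaining liens, by effective date: A (2017-03-15), D (2018-08-06), E (2019-02-01), C (2019-05-27).
The subordination applies — B was senior to D — so B and D swap.

D, A, B, E, C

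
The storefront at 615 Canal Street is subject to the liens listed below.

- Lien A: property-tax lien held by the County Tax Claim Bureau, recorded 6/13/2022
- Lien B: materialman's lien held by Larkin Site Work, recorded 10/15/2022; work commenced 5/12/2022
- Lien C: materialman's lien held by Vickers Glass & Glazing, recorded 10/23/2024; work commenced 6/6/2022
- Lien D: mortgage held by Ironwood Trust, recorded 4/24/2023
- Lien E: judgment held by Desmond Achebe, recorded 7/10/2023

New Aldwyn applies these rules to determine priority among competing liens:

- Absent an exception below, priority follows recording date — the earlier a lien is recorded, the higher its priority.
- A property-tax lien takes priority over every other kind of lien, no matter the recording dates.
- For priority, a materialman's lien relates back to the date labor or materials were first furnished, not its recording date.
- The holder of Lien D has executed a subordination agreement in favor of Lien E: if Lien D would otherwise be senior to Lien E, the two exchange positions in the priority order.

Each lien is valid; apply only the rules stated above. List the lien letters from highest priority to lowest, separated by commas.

Effective dates after the stated exceptions: B is treated as recorded 5/12/2022, the work-commencement date; C is treated as recorded 6/6/2022, the work-commencement date.
A is a property-tax lien, so it outranks all other liens regardless of date.
Among the remaining liens, by effective date: B (5/12/2022), C (6/6/2022), D (4/24/2023), E (7/10/2023).
D would otherwise be senior to E, so under the subordination agreement D and E exchange positions.

A, B, C, E, D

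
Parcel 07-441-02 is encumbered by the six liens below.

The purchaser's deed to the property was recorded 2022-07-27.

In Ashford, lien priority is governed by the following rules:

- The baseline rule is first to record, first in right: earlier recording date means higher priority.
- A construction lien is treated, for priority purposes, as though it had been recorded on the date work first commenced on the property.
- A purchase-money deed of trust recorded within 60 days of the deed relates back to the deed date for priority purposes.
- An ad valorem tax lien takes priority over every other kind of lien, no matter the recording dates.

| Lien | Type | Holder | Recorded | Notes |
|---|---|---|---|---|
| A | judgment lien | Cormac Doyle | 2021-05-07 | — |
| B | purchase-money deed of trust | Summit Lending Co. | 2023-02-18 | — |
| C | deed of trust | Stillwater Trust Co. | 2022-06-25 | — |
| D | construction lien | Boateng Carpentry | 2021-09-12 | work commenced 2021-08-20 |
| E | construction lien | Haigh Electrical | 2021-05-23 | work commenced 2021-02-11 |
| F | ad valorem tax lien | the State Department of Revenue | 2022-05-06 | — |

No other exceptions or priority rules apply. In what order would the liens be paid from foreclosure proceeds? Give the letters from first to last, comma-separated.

F, E, A, D, C, B

Adjusting effective dates: B missed the 60-day window (206 days after the deed), so its recording date stands; D is treated as recorded 2021-08-20, the work-commencement date; E is treated as recorded 2021-02-11, the work-commencement date.
As an ad valorem tax lien, F is senior to every other lien.
The other liens, earliest effective date first: E (2021-02-11), A (2021-05-07), D (2021-08-20), C (2022-06-25), B (2023-02-18).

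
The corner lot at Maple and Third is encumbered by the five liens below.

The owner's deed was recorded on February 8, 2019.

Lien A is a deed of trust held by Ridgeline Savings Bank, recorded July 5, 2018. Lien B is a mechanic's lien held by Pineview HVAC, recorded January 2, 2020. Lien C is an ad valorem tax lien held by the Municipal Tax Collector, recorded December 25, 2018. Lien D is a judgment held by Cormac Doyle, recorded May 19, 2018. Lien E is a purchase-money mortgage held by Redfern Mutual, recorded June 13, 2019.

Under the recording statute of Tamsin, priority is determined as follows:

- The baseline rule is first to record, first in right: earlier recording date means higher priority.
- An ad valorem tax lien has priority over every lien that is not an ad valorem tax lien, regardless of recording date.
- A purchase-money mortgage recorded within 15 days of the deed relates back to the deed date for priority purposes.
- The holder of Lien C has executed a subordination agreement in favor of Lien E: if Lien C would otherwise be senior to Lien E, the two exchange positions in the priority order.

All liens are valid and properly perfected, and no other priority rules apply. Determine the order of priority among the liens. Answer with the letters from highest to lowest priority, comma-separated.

Effective dates after the stated exceptions: E was recorded 125 days after the deed — beyond 15 days — so no relation-back applies.
C, as an ad valorem tax lien, has superpriority and ranks first.
The other liens, earliest effective date first: D (May 19, 2018), A (July 5, 2018), E (June 13, 2019), B (January 2, 2020).
C is senior to E before the subordination, so the two trade places.

E, D, A, C, B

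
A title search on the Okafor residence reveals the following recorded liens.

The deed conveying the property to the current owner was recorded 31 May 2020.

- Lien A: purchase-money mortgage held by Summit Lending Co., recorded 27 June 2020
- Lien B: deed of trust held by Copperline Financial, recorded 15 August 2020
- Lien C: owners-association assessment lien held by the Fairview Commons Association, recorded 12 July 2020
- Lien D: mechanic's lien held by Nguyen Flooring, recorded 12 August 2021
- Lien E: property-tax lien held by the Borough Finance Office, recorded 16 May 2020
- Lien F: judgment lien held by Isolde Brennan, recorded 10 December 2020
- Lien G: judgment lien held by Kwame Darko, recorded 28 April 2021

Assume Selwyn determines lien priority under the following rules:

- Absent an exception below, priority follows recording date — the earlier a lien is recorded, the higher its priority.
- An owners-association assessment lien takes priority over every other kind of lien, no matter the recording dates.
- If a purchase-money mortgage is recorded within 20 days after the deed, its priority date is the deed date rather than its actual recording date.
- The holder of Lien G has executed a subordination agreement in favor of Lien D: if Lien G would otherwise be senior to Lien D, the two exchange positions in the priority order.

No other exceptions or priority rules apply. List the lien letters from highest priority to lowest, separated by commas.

Effective dates after the stated exceptions: A was recorded 27 days after the deed, outside the 20-day window, so it keeps its recording date.
C, as an owners-association assessment lien, has superpriority and ranks first.
Remaining liens by effective date: E (16 May 2020), A (27 June 2020), B (15 August 2020), F (10 December 2020), G (28 April 2021), D (12 August 2021).
G is senior to D before the subordination, so the two trade places.

C, E, A, B, F, D, G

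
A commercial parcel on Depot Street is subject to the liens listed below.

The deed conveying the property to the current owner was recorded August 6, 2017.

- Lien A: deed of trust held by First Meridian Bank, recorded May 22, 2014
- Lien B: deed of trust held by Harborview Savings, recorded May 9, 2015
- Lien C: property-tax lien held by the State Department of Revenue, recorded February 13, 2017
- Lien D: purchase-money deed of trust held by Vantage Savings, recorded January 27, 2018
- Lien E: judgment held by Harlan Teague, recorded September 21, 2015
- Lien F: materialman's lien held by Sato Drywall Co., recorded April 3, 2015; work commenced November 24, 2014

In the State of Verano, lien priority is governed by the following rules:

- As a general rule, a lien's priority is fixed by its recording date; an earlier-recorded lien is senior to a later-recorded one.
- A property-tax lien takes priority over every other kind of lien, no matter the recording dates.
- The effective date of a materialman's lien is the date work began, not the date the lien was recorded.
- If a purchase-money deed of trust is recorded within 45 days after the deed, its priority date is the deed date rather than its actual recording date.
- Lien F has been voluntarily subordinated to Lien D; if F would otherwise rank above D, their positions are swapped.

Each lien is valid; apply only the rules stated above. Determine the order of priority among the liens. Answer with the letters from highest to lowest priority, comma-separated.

First, effective dates: D was recorded 174 days after the deed, outside the 45-day window, so it keeps its recording date; F is treated as recorded November 24, 2014, the work-commencement date.
C is a property-tax lien, so it outranks all other liens regardless of date.
Remaining liens by effective date: A (May 22, 2014), F (November 24, 2014), B (May 9, 2015), E (September 21, 2015), D (January 27, 2018).
Because F would otherwise rank above D, the subordination swaps them.

C, A, D, B, E, F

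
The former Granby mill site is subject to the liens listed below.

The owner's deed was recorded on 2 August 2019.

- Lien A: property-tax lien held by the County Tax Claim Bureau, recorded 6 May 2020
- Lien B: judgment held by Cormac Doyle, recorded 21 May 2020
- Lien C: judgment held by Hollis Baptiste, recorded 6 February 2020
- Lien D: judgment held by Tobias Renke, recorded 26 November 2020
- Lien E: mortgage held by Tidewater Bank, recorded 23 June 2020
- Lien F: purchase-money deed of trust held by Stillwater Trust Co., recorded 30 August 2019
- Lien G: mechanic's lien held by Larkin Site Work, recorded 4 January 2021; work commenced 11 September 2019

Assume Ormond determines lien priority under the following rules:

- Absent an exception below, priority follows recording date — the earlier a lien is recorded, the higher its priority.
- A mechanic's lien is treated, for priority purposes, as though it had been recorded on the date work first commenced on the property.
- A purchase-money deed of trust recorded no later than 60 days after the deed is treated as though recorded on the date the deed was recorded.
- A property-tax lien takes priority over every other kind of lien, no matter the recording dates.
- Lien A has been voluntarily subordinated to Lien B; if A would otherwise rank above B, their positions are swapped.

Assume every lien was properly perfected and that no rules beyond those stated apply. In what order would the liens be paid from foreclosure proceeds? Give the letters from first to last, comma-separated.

B, F, G, C, A, E, D

First, effective dates: F's effective date is the deed date, 2 August 2019; G's effective date is 11 September 2019, when work began.
A, as a property-tax lien, has superpriority and ranks first.
Remaining liens by effective date: F (2 August 2019), G (11 September 2019), C (6 February 2020), B (21 May 2020), E (23 June 2020), D (26 November 2020).
A would otherwise be senior to B, so under the subordination agreement A and B exchange positions.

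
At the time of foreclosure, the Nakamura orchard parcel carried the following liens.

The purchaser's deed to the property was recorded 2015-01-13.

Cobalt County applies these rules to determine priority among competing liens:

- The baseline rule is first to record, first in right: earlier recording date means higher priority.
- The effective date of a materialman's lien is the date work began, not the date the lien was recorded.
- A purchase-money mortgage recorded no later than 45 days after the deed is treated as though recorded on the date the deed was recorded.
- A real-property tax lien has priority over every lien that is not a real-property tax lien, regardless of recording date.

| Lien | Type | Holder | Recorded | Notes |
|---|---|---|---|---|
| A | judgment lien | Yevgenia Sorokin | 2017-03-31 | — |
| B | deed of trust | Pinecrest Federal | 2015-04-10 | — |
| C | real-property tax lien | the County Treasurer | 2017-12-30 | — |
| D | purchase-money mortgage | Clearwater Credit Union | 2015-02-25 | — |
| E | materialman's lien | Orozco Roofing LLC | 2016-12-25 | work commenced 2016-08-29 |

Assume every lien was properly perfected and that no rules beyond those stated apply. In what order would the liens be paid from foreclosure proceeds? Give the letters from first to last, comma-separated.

First, effective dates: D relates back to the deed date 2015-01-13; E is treated as recorded 2016-08-29, the work-commencement date.
C is a real-property tax lien, so it outranks all other liens regardless of date.
Ordering the rest by effective date: D (2015-01-13), B (2015-04-10), E (2016-08-29), A (2017-03-31).

C, D, B, E, A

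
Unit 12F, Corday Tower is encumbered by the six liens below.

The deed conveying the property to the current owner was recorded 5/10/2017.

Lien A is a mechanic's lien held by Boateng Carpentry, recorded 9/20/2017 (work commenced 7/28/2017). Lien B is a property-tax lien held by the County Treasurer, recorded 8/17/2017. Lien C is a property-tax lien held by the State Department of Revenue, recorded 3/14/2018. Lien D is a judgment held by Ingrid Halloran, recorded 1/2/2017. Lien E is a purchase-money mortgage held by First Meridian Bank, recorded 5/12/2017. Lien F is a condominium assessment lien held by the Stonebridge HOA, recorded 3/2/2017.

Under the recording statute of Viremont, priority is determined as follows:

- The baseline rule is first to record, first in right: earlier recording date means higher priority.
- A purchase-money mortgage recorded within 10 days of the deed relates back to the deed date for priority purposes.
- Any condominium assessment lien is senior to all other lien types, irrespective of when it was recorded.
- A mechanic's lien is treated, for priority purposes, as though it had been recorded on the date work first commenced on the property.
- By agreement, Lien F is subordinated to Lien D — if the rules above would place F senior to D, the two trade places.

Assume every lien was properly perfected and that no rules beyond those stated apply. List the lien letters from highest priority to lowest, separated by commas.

Effective dates after the stated exceptions: A's effective date is 7/28/2017, when work began; E relates back to the deed date 5/10/2017.
As a condominium assessment lien, F is senior to every other lien.
Among the remaining liens, by effective date: D (1/2/2017), E (5/10/2017), A (7/28/2017), B (8/17/2017), C (3/14/2018).
F would otherwise be senior to D, so under the subordination agreement F and D exchange positions.

D, F, E, A, B, C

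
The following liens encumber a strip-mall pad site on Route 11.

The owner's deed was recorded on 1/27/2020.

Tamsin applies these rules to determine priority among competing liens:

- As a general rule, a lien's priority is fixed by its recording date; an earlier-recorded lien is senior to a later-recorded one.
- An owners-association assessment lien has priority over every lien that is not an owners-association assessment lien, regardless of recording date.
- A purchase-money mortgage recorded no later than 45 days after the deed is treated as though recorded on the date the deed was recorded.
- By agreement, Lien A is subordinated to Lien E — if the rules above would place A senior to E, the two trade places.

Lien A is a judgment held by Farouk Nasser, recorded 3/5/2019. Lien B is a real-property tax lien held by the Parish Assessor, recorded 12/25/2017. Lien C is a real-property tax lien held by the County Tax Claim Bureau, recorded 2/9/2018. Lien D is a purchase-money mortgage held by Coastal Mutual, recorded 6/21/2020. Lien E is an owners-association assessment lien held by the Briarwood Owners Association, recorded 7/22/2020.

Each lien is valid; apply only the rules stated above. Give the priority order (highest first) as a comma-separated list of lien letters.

E, B, C, A, D

Adjusting effective dates: D was recorded 146 days after the deed — beyond 45 days — so no relation-back applies.
E, as an owners-association assessment lien, has superpriority and ranks first.
The other liens, earliest effective date first: B (12/25/2017), C (2/9/2018), A (3/5/2019), D (6/21/2020).
Since A is not senior to E, the subordination leaves the order unchanged.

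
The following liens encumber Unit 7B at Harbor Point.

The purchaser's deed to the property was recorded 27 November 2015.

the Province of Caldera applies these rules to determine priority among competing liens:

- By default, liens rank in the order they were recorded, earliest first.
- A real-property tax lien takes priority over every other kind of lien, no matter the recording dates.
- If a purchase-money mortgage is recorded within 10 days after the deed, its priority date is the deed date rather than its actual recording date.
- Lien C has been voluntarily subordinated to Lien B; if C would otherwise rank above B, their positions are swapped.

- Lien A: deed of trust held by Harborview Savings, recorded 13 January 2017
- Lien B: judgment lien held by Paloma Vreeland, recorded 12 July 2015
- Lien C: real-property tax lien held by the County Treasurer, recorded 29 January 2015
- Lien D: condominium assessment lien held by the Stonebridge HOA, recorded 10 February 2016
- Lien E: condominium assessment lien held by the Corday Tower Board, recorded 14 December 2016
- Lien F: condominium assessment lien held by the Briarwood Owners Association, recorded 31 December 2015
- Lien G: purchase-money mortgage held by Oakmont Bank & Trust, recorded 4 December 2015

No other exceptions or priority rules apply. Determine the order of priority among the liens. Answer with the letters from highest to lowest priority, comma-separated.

Effective dates: G relates back to the deed date 27 November 2015.
C is a real-property tax lien, so it outranks all other liens regardless of date.
Ordering the rest by effective date: B (12 July 2015), G (27 November 2015), F (31 December 2015), D (10 February 2016), E (14 December 2016), A (13 January 2017).
C is senior to B before the subordination, so the two trade places.

B, C, G, F, D, E, A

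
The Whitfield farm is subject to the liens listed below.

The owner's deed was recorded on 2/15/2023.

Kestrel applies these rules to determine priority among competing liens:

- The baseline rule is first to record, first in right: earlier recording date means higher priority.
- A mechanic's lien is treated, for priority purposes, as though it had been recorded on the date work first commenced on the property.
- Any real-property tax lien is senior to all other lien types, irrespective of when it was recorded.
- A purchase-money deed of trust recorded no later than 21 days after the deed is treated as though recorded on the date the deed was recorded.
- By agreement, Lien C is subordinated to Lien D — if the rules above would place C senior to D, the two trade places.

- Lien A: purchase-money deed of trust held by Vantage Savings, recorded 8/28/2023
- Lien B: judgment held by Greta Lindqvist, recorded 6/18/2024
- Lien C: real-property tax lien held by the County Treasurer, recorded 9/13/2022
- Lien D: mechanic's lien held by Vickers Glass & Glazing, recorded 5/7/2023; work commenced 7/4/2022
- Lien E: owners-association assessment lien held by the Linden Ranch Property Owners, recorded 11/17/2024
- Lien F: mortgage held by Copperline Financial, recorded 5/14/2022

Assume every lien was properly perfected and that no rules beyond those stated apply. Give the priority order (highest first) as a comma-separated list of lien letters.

D, F, C, A, B, E

Effective dates after the stated exceptions: A was recorded 194 days after the deed — beyond 21 days — so no relation-back applies; D relates back to 7/4/2022 (work commenced).
C is a real-property tax lien and takes priority over every other lien.
Ordering the rest by effective date: F (5/14/2022), D (7/4/2022), A (8/28/2023), B (6/18/2024), E (11/17/2024).
C would otherwise be senior to D, so under the subordination agreement C and D exchange positions.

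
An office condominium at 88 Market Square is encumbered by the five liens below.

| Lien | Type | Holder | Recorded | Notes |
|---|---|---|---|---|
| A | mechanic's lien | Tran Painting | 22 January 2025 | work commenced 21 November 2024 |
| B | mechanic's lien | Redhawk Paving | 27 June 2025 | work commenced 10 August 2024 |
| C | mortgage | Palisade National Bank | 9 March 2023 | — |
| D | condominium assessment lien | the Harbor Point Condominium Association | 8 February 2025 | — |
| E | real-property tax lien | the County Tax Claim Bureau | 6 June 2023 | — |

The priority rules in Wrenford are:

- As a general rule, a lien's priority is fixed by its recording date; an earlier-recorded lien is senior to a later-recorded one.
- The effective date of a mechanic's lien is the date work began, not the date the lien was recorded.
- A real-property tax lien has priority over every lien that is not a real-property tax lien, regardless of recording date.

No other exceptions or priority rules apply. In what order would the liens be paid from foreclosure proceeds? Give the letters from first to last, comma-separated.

E, C, B, A, D

Effective dates: A is treated as recorded 21 November 2024, the work-commencement date; B's effective date is 10 August 2024, when work began.
E, as a real-property tax lien, has superpriority and ranks first.
Remaining liens by effective date: C (9 March 2023), B (10 August 2024), A (21 November 2024), D (8 February 2025).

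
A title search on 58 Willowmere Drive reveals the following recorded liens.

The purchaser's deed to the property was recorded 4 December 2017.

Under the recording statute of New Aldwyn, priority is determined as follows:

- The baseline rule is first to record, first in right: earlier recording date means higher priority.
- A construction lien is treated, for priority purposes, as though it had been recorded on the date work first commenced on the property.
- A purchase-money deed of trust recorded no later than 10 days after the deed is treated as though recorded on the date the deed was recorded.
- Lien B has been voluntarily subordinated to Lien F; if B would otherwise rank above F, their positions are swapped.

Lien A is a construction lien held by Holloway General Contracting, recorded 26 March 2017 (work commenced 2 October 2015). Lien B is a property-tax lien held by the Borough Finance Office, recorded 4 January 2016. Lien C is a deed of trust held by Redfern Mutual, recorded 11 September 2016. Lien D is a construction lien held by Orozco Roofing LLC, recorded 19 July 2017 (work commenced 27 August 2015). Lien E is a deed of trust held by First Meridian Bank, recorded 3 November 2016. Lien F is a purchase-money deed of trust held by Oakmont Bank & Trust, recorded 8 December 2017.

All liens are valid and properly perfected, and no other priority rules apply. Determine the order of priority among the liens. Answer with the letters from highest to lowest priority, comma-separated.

D, A, F, C, E, B

Effective dates: A relates back to 2 October 2015 (work commenced); D's effective date is 27 August 2015, when work began; F was recorded within the 10-day window, so its effective date is the deed date 4 December 2017.
Sorted by effective date: D (27 August 2015), A (2 October 2015), B (4 January 2016), C (11 September 2016), E (3 November 2016), F (4 December 2017).
B is senior to F before the subordination, so the two trade places.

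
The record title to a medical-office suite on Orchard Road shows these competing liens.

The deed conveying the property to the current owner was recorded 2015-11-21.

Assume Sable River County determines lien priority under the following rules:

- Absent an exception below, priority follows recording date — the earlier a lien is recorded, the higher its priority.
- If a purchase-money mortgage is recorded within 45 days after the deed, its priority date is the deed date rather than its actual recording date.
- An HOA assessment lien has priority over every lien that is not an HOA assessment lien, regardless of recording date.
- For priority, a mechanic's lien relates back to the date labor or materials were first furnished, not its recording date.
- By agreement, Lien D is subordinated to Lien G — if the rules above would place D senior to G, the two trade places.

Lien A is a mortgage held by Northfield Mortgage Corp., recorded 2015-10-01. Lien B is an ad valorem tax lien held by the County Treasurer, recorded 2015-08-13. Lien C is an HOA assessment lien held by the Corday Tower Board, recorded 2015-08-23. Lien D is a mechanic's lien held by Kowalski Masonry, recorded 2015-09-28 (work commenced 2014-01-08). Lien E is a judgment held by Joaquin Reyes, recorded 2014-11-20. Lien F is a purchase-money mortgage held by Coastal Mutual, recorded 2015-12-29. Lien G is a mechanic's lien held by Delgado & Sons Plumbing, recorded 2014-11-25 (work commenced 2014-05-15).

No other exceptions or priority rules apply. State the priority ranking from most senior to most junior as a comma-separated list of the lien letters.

C, G, D, E, B, A, F

Adjusting effective dates: D relates back to 2014-01-08 (work commenced); F relates back to the deed date 2015-11-21; G's effective date is 2014-05-15, when work began.
C is an HOA assessment lien and takes priority over every other lien.
The other liens, earliest effective date first: D (2014-01-08), G (2014-05-15), E (2014-11-20), B (2015-08-13), A (2015-10-01), F (2015-11-21).
Because D would otherwise rank above G, the subordination swaps them.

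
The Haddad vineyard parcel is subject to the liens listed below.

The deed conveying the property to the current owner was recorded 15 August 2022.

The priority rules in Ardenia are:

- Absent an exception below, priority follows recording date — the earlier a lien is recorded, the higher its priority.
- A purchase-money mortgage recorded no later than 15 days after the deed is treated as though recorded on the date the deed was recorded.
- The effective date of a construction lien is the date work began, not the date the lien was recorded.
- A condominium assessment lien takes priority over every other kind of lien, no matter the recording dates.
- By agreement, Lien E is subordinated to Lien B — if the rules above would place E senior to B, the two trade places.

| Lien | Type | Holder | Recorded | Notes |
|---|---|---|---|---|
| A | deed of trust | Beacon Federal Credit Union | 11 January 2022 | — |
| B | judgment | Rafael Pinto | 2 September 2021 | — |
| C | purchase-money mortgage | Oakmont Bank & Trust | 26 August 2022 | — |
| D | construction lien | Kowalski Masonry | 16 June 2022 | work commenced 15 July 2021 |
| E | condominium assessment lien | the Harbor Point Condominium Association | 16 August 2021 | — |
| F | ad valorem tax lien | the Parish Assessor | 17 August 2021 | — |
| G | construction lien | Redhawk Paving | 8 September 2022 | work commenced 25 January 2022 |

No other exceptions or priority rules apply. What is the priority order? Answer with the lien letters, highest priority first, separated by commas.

Effective dates: C relates back to the deed date 15 August 2022; D is treated as recorded 15 July 2021, the work-commencement date; G's effective date is 25 January 2022, when work began.
E is a condominium assessment lien, so it outranks all other liens regardless of date.
The other liens, earliest effective date first: D (15 July 2021), F (17 August 2021), B (2 September 2021), A (11 January 2022), G (25 January 2022), C (15 August 2022).
E is senior to B before the subordination, so the two trade places.

B, D, F, E, A, G, C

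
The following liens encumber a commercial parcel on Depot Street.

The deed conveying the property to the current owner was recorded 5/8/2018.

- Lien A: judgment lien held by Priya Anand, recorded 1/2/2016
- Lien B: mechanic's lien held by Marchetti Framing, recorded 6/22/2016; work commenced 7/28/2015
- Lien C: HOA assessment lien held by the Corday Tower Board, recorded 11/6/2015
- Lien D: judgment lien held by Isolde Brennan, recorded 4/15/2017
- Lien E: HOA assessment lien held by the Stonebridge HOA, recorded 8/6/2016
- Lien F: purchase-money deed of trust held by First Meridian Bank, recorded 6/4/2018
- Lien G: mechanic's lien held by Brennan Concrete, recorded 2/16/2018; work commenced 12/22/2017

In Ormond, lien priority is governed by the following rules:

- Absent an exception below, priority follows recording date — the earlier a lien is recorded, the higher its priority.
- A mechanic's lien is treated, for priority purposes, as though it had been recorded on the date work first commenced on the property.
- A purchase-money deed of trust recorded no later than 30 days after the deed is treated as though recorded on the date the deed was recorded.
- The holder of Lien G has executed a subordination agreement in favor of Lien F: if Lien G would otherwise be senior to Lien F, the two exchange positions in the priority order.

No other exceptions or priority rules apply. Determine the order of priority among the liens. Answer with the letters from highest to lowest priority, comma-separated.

B, C, A, E, D, F, G

Effective dates: B is treated as recorded 7/28/2015, the work-commencement date; F relates back to the deed date 5/8/2018; G is treated as recorded 12/22/2017, the work-commencement date.
By effective date: B (7/28/2015), C (11/6/2015), A (1/2/2016), E (8/6/2016), D (4/15/2017), G (12/22/2017), F (5/8/2018).
The subordination applies — G was senior to F — so G and F swap.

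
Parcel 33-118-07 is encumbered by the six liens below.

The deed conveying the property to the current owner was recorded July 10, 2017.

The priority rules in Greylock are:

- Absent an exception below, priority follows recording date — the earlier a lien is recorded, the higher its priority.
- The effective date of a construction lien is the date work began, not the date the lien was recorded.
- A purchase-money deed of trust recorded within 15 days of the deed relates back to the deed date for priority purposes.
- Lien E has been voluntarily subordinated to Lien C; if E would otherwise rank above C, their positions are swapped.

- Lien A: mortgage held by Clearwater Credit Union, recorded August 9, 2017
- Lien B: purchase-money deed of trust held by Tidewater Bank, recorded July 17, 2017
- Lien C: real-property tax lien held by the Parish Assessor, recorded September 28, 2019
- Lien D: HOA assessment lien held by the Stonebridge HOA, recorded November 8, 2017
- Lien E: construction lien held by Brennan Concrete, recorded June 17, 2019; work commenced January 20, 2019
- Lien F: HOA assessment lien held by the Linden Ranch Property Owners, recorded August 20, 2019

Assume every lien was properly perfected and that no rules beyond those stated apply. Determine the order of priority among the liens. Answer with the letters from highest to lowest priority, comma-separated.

B, A, D, C, F, E

First, effective dates: B relates back to the deed date July 10, 2017; E relates back to January 20, 2019 (work commenced).
Ordering by effective date: B (July 10, 2017), A (August 9, 2017), D (November 8, 2017), E (January 20, 2019), F (August 20, 2019), C (September 28, 2019).
Because E would otherwise rank above C, the subordination swaps them.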